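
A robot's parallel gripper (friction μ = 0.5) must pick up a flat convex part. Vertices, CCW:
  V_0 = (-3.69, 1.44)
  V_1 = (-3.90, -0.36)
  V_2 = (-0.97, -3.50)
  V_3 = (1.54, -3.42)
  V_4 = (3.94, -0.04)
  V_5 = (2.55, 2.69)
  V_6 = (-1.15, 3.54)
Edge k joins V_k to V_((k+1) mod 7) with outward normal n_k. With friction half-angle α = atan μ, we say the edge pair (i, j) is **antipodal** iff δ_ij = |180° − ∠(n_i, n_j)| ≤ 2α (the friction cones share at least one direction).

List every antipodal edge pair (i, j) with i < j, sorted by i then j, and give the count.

α = atan 0.5 = 26.57°;  2α = 53.13°
n_0 = (-0.9933, +0.1159)
n_1 = (-0.7311, -0.6822)
n_2 = (+0.0319, -0.9995)
n_3 = (+0.8154, -0.5790)
n_4 = (+0.8911, +0.4537)
n_5 = (+0.2239, +0.9746)
n_6 = (-0.6372, +0.7707)
  (0,1): δ = 130.33°  ·
  (0,2): δ = 81.52°  ·
  (0,3): δ = 28.72°  ✓
  (0,4): δ = 33.64°  ✓
  (0,5): δ = 83.72°  ·
  (0,6): δ = 136.24°  ·
  (1,2): δ = 131.19°  ·
  (1,3): δ = 78.40°  ·
  (1,4): δ = 16.04°  ✓
  (1,5): δ = 34.04°  ✓
  (1,6): δ = 86.56°  ·
  (2,3): δ = 127.20°  ·
  (2,4): δ = 64.84°  ·
  (2,5): δ = 14.76°  ✓
  (2,6): δ = 37.76°  ✓
  (3,4): δ = 117.64°  ·
  (3,5): δ = 67.56°  ·
  (3,6): δ = 15.04°  ✓
  (4,5): δ = 129.92°  ·
  (4,6): δ = 77.40°  ·
  (5,6): δ = 127.48°  ·
antipodal pairs: 7

count = 7; pairs: (0,3), (0,4), (1,4), (1,5), (2,5), (2,6), (3,6)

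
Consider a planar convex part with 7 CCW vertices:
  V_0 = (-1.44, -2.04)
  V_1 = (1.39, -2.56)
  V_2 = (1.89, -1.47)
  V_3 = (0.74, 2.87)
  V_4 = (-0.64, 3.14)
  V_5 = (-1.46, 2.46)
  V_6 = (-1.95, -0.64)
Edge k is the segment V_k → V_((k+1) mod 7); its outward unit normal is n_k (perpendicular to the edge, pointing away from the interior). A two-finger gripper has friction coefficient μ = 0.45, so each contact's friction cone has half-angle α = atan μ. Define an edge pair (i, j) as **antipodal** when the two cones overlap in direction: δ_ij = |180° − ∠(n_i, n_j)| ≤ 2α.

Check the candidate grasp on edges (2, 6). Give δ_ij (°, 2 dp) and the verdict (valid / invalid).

α = atan 0.45 = 24.23°;  2α = 48.46°
edge 2: e_2 = (-1.15, +4.34);  n_2 = (+0.9666, +0.2561)
edge 6: e_6 = (+0.51, -1.40);  n_6 = (-0.9396, -0.3423)
∠(n_2, n_6) = 174.83°
δ = |180° − 174.83°| = 5.17°
5.17° ≤ 2α = 48.46°  →  valid

δ = 5.17°, valid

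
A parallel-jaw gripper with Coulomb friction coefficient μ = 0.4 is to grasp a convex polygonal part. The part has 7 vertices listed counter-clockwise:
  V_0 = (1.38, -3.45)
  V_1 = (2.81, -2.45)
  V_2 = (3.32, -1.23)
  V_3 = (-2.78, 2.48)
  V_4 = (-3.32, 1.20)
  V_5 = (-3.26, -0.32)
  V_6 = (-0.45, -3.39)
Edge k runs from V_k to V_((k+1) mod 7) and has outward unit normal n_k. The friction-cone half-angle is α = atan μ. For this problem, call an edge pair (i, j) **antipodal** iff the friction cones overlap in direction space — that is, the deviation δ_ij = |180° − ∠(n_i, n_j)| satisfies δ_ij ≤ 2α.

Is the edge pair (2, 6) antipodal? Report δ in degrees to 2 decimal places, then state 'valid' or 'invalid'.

α = atan 0.4 = 21.80°;  2α = 43.60°
edge 2: e_2 = (-6.10, +3.71);  n_2 = (+0.5196, +0.8544)
edge 6: e_6 = (+1.83, -0.06);  n_6 = (-0.0328, -0.9995)
∠(n_2, n_6) = 150.57°
δ = |180° − 150.57°| = 29.43°
29.43° ≤ 2α = 43.60°  →  valid

δ = 29.43°, valid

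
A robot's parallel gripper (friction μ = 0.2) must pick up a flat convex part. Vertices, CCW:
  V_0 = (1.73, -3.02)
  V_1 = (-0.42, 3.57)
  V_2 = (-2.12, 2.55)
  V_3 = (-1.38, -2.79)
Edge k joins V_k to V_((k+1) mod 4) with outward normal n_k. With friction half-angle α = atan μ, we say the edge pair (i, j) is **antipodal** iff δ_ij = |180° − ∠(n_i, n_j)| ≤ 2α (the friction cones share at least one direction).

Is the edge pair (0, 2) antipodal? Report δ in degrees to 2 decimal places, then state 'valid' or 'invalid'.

δ = 10.18°, valid

α = atan 0.2 = 11.31°;  2α = 22.62°
edge 0: e_0 = (-2.15, +6.59);  n_0 = (+0.9507, +0.3102)
edge 2: e_2 = (+0.74, -5.34);  n_2 = (-0.9905, -0.1373)
∠(n_0, n_2) = 169.82°
δ = |180° − 169.82°| = 10.18°
10.18° ≤ 2α = 22.62°  →  valid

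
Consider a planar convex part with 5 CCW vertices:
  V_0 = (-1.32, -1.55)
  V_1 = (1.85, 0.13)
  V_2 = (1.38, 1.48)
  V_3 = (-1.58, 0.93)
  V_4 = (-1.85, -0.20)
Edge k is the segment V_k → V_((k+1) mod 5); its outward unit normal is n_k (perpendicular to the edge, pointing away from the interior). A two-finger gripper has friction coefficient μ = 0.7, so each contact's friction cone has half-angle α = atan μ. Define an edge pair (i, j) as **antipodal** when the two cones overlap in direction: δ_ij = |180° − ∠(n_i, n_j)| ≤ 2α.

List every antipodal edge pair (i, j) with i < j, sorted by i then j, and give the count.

α = atan 0.7 = 34.99°;  2α = 69.98°
n_0 = (+0.4683, -0.8836)
n_1 = (+0.9444, +0.3288)
n_2 = (-0.1827, +0.9832)
n_3 = (-0.9726, +0.2324)
n_4 = (-0.9308, -0.3654)
  (0,1): δ = 98.73°  ·
  (0,2): δ = 17.40°  ✓
  (0,3): δ = 48.64°  ✓
  (0,4): δ = 83.51°  ·
  (1,2): δ = 98.67°  ·
  (1,3): δ = 32.63°  ✓
  (1,4): δ = 2.24°  ✓
  (2,3): δ = 113.96°  ·
  (2,4): δ = 79.09°  ·
  (3,4): δ = 145.13°  ·
antipodal pairs: 4

count = 4; pairs: (0,2), (0,3), (1,3), (1,4)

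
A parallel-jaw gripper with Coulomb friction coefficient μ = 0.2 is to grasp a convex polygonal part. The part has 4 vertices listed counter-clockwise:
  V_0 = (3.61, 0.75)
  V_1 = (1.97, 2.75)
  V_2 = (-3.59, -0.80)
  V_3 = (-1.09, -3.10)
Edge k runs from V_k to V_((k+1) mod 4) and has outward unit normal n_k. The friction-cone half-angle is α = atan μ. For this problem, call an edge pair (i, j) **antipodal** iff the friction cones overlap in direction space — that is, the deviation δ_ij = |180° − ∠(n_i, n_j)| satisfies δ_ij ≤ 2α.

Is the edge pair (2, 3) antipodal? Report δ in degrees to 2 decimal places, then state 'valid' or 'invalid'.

α = atan 0.2 = 11.31°;  2α = 22.62°
edge 2: e_2 = (+2.50, -2.30);  n_2 = (-0.6771, -0.7359)
edge 3: e_3 = (+4.70, +3.85);  n_3 = (+0.6337, -0.7736)
∠(n_2, n_3) = 81.94°
δ = |180° − 81.94°| = 98.06°
98.06° > 2α = 22.62°  →  invalid

δ = 98.06°, invalid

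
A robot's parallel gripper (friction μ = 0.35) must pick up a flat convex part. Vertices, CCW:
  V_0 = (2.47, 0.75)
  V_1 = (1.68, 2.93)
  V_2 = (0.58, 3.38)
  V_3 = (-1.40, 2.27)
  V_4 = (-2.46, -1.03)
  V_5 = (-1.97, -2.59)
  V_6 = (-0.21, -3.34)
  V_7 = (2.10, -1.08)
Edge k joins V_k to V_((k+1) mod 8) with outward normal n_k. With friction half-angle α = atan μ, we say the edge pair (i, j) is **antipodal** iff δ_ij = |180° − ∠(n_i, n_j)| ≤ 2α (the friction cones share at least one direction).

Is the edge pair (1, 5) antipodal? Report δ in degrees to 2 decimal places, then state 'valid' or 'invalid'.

δ = 0.83°, valid

α = atan 0.35 = 19.29°;  2α = 38.58°
edge 1: e_1 = (-1.10, +0.45);  n_1 = (+0.3786, +0.9255)
edge 5: e_5 = (+1.76, -0.75);  n_5 = (-0.3920, -0.9200)
∠(n_1, n_5) = 179.17°
δ = |180° − 179.17°| = 0.83°
0.83° ≤ 2α = 38.58°  →  valid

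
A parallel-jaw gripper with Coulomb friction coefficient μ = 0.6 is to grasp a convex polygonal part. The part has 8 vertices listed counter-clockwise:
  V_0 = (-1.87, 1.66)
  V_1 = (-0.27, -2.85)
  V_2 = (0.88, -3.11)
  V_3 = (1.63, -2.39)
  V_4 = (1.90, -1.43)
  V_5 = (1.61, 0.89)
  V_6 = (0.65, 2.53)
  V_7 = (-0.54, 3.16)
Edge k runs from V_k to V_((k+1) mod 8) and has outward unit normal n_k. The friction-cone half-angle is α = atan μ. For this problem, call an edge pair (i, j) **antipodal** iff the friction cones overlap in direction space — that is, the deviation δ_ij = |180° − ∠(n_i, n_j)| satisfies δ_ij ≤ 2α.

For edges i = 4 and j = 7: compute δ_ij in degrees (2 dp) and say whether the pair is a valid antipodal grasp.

α = atan 0.6 = 30.96°;  2α = 61.93°
edge 4: e_4 = (-0.29, +2.32);  n_4 = (+0.9923, +0.1240)
edge 7: e_7 = (-1.33, -1.50);  n_7 = (-0.7482, +0.6634)
∠(n_4, n_7) = 131.31°
δ = |180° − 131.31°| = 48.69°
48.69° ≤ 2α = 61.93°  →  valid

δ = 48.69°, valid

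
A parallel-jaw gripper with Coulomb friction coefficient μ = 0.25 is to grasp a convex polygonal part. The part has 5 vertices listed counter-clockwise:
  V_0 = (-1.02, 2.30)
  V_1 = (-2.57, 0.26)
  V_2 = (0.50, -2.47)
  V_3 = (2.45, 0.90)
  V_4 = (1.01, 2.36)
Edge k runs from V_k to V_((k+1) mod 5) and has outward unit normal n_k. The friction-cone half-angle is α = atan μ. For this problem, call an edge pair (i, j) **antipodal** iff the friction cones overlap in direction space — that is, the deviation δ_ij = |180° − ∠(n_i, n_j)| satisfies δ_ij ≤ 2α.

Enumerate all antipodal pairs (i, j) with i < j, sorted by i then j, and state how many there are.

count = 2; pairs: (0,2), (1,3)

α = atan 0.25 = 14.04°;  2α = 28.07°
n_0 = (-0.7962, +0.6050)
n_1 = (-0.6645, -0.7473)
n_2 = (+0.8655, -0.5008)
n_3 = (+0.7120, +0.7022)
n_4 = (-0.0295, +0.9996)
  (0,1): δ = 94.42°  ·
  (0,2): δ = 7.17°  ✓
  (0,3): δ = 81.83°  ·
  (0,4): δ = 128.92°  ·
  (1,2): δ = 78.41°  ·
  (1,3): δ = 3.75°  ✓
  (1,4): δ = 43.34°  ·
  (2,3): δ = 105.34°  ·
  (2,4): δ = 58.25°  ·
  (3,4): δ = 132.91°  ·
antipodal pairs: 2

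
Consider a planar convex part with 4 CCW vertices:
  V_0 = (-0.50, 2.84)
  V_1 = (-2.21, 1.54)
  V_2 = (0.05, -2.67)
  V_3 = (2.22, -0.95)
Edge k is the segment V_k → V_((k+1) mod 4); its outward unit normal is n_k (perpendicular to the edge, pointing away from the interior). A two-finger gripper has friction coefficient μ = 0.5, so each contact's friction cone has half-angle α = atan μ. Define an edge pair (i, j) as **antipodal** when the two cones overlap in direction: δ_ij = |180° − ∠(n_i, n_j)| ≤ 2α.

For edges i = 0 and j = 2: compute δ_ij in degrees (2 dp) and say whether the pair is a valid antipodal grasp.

δ = 1.16°, valid

α = atan 0.5 = 26.57°;  2α = 53.13°
edge 0: e_0 = (-1.71, -1.30);  n_0 = (-0.6052, +0.7961)
edge 2: e_2 = (+2.17, +1.72);  n_2 = (+0.6212, -0.7837)
∠(n_0, n_2) = 178.84°
δ = |180° − 178.84°| = 1.16°
1.16° ≤ 2α = 53.13°  →  valid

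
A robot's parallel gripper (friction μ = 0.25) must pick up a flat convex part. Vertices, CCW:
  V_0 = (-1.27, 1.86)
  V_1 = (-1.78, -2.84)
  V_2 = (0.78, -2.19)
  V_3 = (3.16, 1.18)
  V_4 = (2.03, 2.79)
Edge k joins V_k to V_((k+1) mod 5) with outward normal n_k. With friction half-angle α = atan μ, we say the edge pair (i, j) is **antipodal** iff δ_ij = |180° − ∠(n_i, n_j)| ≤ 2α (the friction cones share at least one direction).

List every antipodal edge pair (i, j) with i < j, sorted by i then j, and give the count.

α = atan 0.25 = 14.04°;  2α = 28.07°
n_0 = (-0.9942, +0.1079)
n_1 = (+0.2461, -0.9692)
n_2 = (+0.8168, -0.5769)
n_3 = (+0.8185, +0.5745)
n_4 = (-0.2713, +0.9625)
  (0,1): δ = 69.56°  ·
  (0,2): δ = 29.04°  ·
  (0,3): δ = 41.26°  ·
  (0,4): δ = 111.93°  ·
  (1,2): δ = 139.48°  ·
  (1,3): δ = 69.18°  ·
  (1,4): δ = 1.49°  ✓
  (2,3): δ = 109.71°  ·
  (2,4): δ = 39.03°  ·
  (3,4): δ = 109.32°  ·
antipodal pairs: 1

count = 1; pairs: (1,4)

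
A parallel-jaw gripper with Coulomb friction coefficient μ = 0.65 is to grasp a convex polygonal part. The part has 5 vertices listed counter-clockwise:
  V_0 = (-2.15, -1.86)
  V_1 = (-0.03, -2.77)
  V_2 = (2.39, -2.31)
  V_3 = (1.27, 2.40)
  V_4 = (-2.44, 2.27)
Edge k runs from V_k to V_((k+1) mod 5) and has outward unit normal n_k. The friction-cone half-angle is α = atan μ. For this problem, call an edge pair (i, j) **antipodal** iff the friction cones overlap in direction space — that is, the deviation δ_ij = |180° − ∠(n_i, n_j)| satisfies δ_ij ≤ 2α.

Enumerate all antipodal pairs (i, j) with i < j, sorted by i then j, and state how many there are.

count = 4; pairs: (0,2), (0,3), (1,3), (2,4)

α = atan 0.65 = 33.02°;  2α = 66.05°
n_0 = (-0.3944, -0.9189)
n_1 = (+0.1867, -0.9824)
n_2 = (+0.9729, +0.2313)
n_3 = (-0.0350, +0.9994)
n_4 = (-0.9975, -0.0700)
  (0,1): δ = 146.01°  ·
  (0,2): δ = 53.39°  ✓
  (0,3): δ = 25.24°  ✓
  (0,4): δ = 117.25°  ·
  (1,2): δ = 87.39°  ·
  (1,3): δ = 8.76°  ✓
  (1,4): δ = 83.25°  ·
  (2,3): δ = 101.37°  ·
  (2,4): δ = 9.36°  ✓
  (3,4): δ = 87.99°  ·
antipodal pairs: 4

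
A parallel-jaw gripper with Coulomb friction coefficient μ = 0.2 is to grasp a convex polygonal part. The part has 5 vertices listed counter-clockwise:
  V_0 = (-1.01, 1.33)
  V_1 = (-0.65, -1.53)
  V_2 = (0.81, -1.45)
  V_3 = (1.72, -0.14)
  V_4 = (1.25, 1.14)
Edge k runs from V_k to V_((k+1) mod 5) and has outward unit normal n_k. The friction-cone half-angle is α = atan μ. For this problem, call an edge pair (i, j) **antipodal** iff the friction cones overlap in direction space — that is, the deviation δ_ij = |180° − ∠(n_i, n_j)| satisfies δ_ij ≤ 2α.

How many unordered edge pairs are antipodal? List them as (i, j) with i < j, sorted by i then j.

count = 2; pairs: (0,3), (1,4)

α = atan 0.2 = 11.31°;  2α = 22.62°
n_0 = (-0.9922, -0.1249)
n_1 = (+0.0547, -0.9985)
n_2 = (+0.8213, -0.5705)
n_3 = (+0.9387, +0.3447)
n_4 = (+0.0838, +0.9965)
  (0,1): δ = 94.04°  ·
  (0,2): δ = 41.96°  ·
  (0,3): δ = 12.99°  ✓
  (0,4): δ = 78.02°  ·
  (1,2): δ = 127.92°  ·
  (1,3): δ = 72.97°  ·
  (1,4): δ = 7.94°  ✓
  (2,3): δ = 125.05°  ·
  (2,4): δ = 60.02°  ·
  (3,4): δ = 114.97°  ·
antipodal pairs: 2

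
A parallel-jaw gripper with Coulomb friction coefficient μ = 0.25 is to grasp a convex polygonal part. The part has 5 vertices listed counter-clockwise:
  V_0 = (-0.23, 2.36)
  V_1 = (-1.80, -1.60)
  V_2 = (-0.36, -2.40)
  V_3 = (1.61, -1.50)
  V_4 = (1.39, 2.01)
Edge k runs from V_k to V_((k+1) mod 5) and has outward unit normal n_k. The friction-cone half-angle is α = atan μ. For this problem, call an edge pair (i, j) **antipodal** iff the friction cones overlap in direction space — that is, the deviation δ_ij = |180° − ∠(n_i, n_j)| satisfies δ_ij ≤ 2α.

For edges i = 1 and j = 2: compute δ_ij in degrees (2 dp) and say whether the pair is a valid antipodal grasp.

δ = 126.39°, invalid

α = atan 0.25 = 14.04°;  2α = 28.07°
edge 1: e_1 = (+1.44, -0.80);  n_1 = (-0.4856, -0.8742)
edge 2: e_2 = (+1.97, +0.90);  n_2 = (+0.4155, -0.9096)
∠(n_1, n_2) = 53.61°
δ = |180° − 53.61°| = 126.39°
126.39° > 2α = 28.07°  →  invalid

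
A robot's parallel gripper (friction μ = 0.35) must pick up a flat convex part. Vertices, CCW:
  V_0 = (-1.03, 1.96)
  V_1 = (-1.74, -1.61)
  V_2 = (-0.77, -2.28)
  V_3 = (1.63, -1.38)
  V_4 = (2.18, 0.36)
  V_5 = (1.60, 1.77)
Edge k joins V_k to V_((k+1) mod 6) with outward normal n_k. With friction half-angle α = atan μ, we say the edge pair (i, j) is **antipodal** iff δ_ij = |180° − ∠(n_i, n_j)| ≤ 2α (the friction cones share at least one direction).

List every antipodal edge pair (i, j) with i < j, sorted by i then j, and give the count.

count = 5; pairs: (0,3), (0,4), (1,4), (1,5), (2,5)

α = atan 0.35 = 19.29°;  2α = 38.58°
n_0 = (-0.9808, +0.1951)
n_1 = (-0.5683, -0.8228)
n_2 = (+0.3511, -0.9363)
n_3 = (+0.9535, -0.3014)
n_4 = (+0.9248, +0.3804)
n_5 = (+0.0721, +0.9974)
  (0,1): δ = 113.39°  ·
  (0,2): δ = 58.20°  ·
  (0,3): δ = 6.29°  ✓
  (0,4): δ = 33.61°  ✓
  (0,5): δ = 97.12°  ·
  (1,2): δ = 124.81°  ·
  (1,3): δ = 72.91°  ·
  (1,4): δ = 33.01°  ✓
  (1,5): δ = 30.50°  ✓
  (2,3): δ = 128.10°  ·
  (2,4): δ = 88.20°  ·
  (2,5): δ = 24.69°  ✓
  (3,4): δ = 140.10°  ·
  (3,5): δ = 76.59°  ·
  (4,5): δ = 116.49°  ·
antipodal pairs: 5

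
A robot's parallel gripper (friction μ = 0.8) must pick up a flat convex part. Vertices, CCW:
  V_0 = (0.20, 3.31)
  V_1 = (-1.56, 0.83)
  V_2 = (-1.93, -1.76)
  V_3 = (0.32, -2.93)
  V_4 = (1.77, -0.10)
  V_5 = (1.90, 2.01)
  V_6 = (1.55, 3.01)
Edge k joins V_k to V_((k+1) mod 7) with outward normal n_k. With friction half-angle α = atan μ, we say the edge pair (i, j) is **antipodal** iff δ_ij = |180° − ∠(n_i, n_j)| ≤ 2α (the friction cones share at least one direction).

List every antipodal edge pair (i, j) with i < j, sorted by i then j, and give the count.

count = 10; pairs: (0,3), (0,4), (0,5), (1,3), (1,4), (1,5), (2,4), (2,5), (2,6), (3,6)

α = atan 0.8 = 38.66°;  2α = 77.32°
n_0 = (-0.8155, +0.5787)
n_1 = (-0.9899, +0.1414)
n_2 = (-0.4614, -0.8872)
n_3 = (+0.8900, -0.4560)
n_4 = (+0.9981, -0.0615)
n_5 = (+0.9439, +0.3304)
n_6 = (+0.2169, +0.9762)
  (0,1): δ = 152.77°  ·
  (0,2): δ = 82.11°  ·
  (0,3): δ = 8.23°  ✓
  (0,4): δ = 31.84°  ✓
  (0,5): δ = 54.65°  ✓
  (0,6): δ = 112.83°  ·
  (1,2): δ = 109.34°  ·
  (1,3): δ = 19.00°  ✓
  (1,4): δ = 4.60°  ✓
  (1,5): δ = 27.42°  ✓
  (1,6): δ = 85.60°  ·
  (2,3): δ = 89.65°  ·
  (2,4): δ = 66.05°  ✓
  (2,5): δ = 43.24°  ✓
  (2,6): δ = 14.95°  ✓
  (3,4): δ = 156.40°  ·
  (3,5): δ = 133.58°  ·
  (3,6): δ = 75.40°  ✓
  (4,5): δ = 157.18°  ·
  (4,6): δ = 99.00°  ·
  (5,6): δ = 121.82°  ·
antipodal pairs: 10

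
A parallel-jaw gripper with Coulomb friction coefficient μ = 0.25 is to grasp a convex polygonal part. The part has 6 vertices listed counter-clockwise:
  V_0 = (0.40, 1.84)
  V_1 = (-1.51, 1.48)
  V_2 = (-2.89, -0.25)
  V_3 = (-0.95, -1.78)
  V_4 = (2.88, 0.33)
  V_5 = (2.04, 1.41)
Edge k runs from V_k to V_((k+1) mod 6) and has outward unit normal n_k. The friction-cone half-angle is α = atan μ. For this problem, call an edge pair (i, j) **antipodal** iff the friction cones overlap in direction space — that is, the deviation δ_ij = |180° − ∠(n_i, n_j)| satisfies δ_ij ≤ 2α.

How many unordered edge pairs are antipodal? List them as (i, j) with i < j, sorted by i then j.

count = 4; pairs: (0,3), (1,3), (2,4), (2,5)

α = atan 0.25 = 14.04°;  2α = 28.07°
n_0 = (-0.1852, +0.9827)
n_1 = (-0.7817, +0.6236)
n_2 = (-0.6193, -0.7852)
n_3 = (+0.4825, -0.8759)
n_4 = (+0.7894, +0.6139)
n_5 = (+0.2536, +0.9673)
  (0,1): δ = 139.25°  ·
  (0,2): δ = 48.94°  ·
  (0,3): δ = 18.18°  ✓
  (0,4): δ = 117.20°  ·
  (0,5): δ = 154.63°  ·
  (1,2): δ = 89.68°  ·
  (1,3): δ = 22.57°  ✓
  (1,4): δ = 76.45°  ·
  (1,5): δ = 113.89°  ·
  (2,3): δ = 112.89°  ·
  (2,4): δ = 13.86°  ✓
  (2,5): δ = 23.57°  ✓
  (3,4): δ = 80.98°  ·
  (3,5): δ = 43.54°  ·
  (4,5): δ = 142.57°  ·
antipodal pairs: 4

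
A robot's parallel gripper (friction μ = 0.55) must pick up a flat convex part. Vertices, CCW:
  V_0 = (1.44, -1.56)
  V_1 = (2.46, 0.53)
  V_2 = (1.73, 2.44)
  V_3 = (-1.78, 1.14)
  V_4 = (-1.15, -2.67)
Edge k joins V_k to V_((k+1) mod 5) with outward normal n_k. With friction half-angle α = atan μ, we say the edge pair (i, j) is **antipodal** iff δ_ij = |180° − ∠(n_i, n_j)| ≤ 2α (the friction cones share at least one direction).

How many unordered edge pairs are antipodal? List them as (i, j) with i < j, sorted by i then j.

count = 4; pairs: (0,2), (0,3), (1,3), (2,4)

α = atan 0.55 = 28.81°;  2α = 57.62°
n_0 = (+0.8987, -0.4386)
n_1 = (+0.9341, +0.3570)
n_2 = (-0.3473, +0.9377)
n_3 = (-0.9866, -0.1631)
n_4 = (+0.3939, -0.9191)
  (0,1): δ = 133.07°  ·
  (0,2): δ = 43.66°  ✓
  (0,3): δ = 35.40°  ✓
  (0,4): δ = 139.21°  ·
  (1,2): δ = 90.59°  ·
  (1,3): δ = 11.53°  ✓
  (1,4): δ = 92.28°  ·
  (2,3): δ = 100.93°  ·
  (2,4): δ = 2.88°  ✓
  (3,4): δ = 76.19°  ·
antipodal pairs: 4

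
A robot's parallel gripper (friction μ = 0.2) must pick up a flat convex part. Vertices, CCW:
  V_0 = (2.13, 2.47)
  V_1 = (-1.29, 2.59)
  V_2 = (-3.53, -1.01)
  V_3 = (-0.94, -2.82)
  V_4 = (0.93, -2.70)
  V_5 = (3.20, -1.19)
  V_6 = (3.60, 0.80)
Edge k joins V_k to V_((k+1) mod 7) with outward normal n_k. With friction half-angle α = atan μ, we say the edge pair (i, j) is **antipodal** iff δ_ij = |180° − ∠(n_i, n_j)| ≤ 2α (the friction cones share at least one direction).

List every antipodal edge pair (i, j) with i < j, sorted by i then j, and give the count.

count = 3; pairs: (0,3), (1,5), (2,6)

α = atan 0.2 = 11.31°;  2α = 22.62°
n_0 = (+0.0351, +0.9994)
n_1 = (-0.8491, +0.5283)
n_2 = (-0.5728, -0.8197)
n_3 = (+0.0640, -0.9979)
n_4 = (+0.5539, -0.8326)
n_5 = (+0.9804, -0.1971)
n_6 = (+0.7506, +0.6607)
  (0,1): δ = 119.88°  ·
  (0,2): δ = 32.94°  ·
  (0,3): δ = 5.68°  ✓
  (0,4): δ = 35.64°  ·
  (0,5): δ = 80.64°  ·
  (0,6): δ = 133.37°  ·
  (1,2): δ = 93.06°  ·
  (1,3): δ = 54.44°  ·
  (1,4): δ = 24.48°  ·
  (1,5): δ = 20.53°  ✓
  (1,6): δ = 73.25°  ·
  (2,3): δ = 141.38°  ·
  (2,4): δ = 111.42°  ·
  (2,5): δ = 66.42°  ·
  (2,6): δ = 13.70°  ✓
  (3,4): δ = 150.04°  ·
  (3,5): δ = 105.04°  ·
  (3,6): δ = 52.32°  ·
  (4,5): δ = 135.00°  ·
  (4,6): δ = 82.28°  ·
  (5,6): δ = 127.28°  ·
antipodal pairs: 3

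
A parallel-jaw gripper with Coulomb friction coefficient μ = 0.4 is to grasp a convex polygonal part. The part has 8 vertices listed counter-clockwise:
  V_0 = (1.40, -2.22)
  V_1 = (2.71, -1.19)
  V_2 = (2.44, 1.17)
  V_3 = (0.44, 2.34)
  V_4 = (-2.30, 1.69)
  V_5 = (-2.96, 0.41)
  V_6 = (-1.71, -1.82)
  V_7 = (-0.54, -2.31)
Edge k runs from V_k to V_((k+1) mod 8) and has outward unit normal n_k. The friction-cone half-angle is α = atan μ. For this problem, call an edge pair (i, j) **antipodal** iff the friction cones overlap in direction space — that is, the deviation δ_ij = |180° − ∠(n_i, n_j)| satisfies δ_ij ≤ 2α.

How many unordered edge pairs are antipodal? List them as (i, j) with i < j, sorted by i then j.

count = 9; pairs: (0,3), (0,4), (1,4), (1,5), (2,5), (2,6), (2,7), (3,6), (3,7)

α = atan 0.4 = 21.80°;  2α = 43.60°
n_0 = (+0.6181, -0.7861)
n_1 = (+0.9935, +0.1137)
n_2 = (+0.5049, +0.8632)
n_3 = (-0.2308, +0.9730)
n_4 = (-0.8888, +0.4583)
n_5 = (-0.8723, -0.4890)
n_6 = (-0.3863, -0.9224)
n_7 = (+0.0463, -0.9989)
  (0,1): δ = 121.65°  ·
  (0,2): δ = 68.50°  ·
  (0,3): δ = 24.83°  ✓
  (0,4): δ = 24.55°  ✓
  (0,5): δ = 81.10°  ·
  (0,6): δ = 119.10°  ·
  (0,7): δ = 144.48°  ·
  (1,2): δ = 126.85°  ·
  (1,3): δ = 83.18°  ·
  (1,4): δ = 33.80°  ✓
  (1,5): δ = 22.75°  ✓
  (1,6): δ = 60.75°  ·
  (1,7): δ = 86.13°  ·
  (2,3): δ = 136.33°  ·
  (2,4): δ = 86.95°  ·
  (2,5): δ = 30.40°  ✓
  (2,6): δ = 7.60°  ✓
  (2,7): δ = 32.98°  ✓
  (3,4): δ = 130.62°  ·
  (3,5): δ = 74.07°  ·
  (3,6): δ = 36.07°  ✓
  (3,7): δ = 10.69°  ✓
  (4,5): δ = 123.45°  ·
  (4,6): δ = 85.45°  ·
  (4,7): δ = 60.07°  ·
  (5,6): δ = 142.00°  ·
  (5,7): δ = 116.62°  ·
  (6,7): δ = 154.62°  ·
antipodal pairs: 9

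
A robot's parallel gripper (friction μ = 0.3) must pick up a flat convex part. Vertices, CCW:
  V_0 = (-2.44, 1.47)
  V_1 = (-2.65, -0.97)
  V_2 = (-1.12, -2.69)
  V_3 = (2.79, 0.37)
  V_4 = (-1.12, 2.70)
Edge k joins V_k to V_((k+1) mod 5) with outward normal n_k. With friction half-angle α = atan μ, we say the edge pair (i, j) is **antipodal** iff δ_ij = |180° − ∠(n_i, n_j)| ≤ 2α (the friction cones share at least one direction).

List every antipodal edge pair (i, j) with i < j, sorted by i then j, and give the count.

count = 2; pairs: (1,3), (2,4)

α = atan 0.3 = 16.70°;  2α = 33.40°
n_0 = (-0.9963, +0.0857)
n_1 = (-0.7472, -0.6646)
n_2 = (+0.6163, -0.7875)
n_3 = (+0.5119, +0.8590)
n_4 = (-0.6817, +0.7316)
  (0,1): δ = 133.43°  ·
  (0,2): δ = 47.03°  ·
  (0,3): δ = 64.13°  ·
  (0,4): δ = 137.90°  ·
  (1,2): δ = 93.61°  ·
  (1,3): δ = 17.55°  ✓
  (1,4): δ = 91.32°  ·
  (2,3): δ = 68.84°  ·
  (2,4): δ = 4.93°  ✓
  (3,4): δ = 106.23°  ·
antipodal pairs: 2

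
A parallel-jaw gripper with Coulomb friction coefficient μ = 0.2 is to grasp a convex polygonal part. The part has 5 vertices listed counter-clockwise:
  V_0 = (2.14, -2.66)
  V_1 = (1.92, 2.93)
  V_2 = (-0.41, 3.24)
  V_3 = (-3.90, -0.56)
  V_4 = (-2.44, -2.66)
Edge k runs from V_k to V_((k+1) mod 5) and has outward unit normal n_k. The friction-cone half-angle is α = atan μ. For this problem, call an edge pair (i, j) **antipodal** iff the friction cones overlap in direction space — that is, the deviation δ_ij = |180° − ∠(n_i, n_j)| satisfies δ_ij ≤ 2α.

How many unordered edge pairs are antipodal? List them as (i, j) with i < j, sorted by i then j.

count = 1; pairs: (1,4)

α = atan 0.2 = 11.31°;  2α = 22.62°
n_0 = (+0.9992, +0.0393)
n_1 = (+0.1319, +0.9913)
n_2 = (-0.7365, +0.6764)
n_3 = (-0.8211, -0.5708)
n_4 = (+0.0000, -1.0000)
  (0,1): δ = 99.83°  ·
  (0,2): δ = 44.82°  ·
  (0,3): δ = 32.55°  ·
  (0,4): δ = 87.75°  ·
  (1,2): δ = 124.99°  ·
  (1,3): δ = 47.61°  ·
  (1,4): δ = 7.58°  ✓
  (2,3): δ = 102.63°  ·
  (2,4): δ = 47.43°  ·
  (3,4): δ = 124.81°  ·
antipodal pairs: 1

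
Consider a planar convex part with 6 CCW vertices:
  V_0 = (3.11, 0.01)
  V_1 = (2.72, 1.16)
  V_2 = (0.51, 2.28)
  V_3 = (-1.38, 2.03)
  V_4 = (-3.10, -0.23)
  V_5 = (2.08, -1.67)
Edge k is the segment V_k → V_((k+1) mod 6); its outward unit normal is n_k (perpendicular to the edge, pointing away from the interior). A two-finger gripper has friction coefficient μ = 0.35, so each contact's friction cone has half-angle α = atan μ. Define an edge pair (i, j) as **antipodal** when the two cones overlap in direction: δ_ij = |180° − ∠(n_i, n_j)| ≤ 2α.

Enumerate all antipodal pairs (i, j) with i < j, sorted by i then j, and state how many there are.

α = atan 0.35 = 19.29°;  2α = 38.58°
n_0 = (+0.9470, +0.3212)
n_1 = (+0.4521, +0.8920)
n_2 = (-0.1311, +0.9914)
n_3 = (-0.7958, +0.6056)
n_4 = (-0.2678, -0.9635)
n_5 = (+0.8525, -0.5227)
  (0,1): δ = 135.61°  ·
  (0,2): δ = 101.20°  ·
  (0,3): δ = 56.01°  ·
  (0,4): δ = 55.73°  ·
  (0,5): δ = 129.75°  ·
  (1,2): δ = 145.59°  ·
  (1,3): δ = 100.40°  ·
  (1,4): δ = 11.34°  ✓
  (1,5): δ = 85.36°  ·
  (2,3): δ = 134.81°  ·
  (2,4): δ = 23.07°  ✓
  (2,5): δ = 50.95°  ·
  (3,4): δ = 68.26°  ·
  (3,5): δ = 5.76°  ✓
  (4,5): δ = 105.98°  ·
antipodal pairs: 3

count = 3; pairs: (1,4), (2,4), (3,5)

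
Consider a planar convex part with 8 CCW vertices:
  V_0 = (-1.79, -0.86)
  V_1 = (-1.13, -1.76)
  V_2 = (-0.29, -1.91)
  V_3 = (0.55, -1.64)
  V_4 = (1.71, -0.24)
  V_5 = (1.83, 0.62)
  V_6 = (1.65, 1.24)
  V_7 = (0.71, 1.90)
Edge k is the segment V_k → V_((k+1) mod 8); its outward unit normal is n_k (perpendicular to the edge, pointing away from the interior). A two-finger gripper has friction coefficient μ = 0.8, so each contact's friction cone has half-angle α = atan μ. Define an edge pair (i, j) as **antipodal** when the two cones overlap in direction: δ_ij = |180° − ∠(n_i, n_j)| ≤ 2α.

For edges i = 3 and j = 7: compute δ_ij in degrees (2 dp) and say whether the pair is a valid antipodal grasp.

δ = 2.53°, valid

α = atan 0.8 = 38.66°;  2α = 77.32°
edge 3: e_3 = (+1.16, +1.40);  n_3 = (+0.7700, -0.6380)
edge 7: e_7 = (-2.50, -2.76);  n_7 = (-0.7412, +0.6713)
∠(n_3, n_7) = 177.47°
δ = |180° − 177.47°| = 2.53°
2.53° ≤ 2α = 77.32°  →  valid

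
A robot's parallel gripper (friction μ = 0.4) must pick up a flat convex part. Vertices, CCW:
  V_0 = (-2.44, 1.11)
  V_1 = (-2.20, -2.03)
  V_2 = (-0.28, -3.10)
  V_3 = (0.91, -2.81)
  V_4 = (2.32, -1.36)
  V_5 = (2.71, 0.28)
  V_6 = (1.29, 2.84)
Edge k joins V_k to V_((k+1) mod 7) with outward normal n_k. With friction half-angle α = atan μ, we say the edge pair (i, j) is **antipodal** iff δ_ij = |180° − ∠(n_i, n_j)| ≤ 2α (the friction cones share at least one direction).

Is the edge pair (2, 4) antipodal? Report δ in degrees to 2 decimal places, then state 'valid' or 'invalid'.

α = atan 0.4 = 21.80°;  2α = 43.60°
edge 2: e_2 = (+1.19, +0.29);  n_2 = (+0.2368, -0.9716)
edge 4: e_4 = (+0.39, +1.64);  n_4 = (+0.9729, -0.2314)
∠(n_2, n_4) = 62.93°
δ = |180° − 62.93°| = 117.07°
117.07° > 2α = 43.60°  →  invalid

δ = 117.07°, invalid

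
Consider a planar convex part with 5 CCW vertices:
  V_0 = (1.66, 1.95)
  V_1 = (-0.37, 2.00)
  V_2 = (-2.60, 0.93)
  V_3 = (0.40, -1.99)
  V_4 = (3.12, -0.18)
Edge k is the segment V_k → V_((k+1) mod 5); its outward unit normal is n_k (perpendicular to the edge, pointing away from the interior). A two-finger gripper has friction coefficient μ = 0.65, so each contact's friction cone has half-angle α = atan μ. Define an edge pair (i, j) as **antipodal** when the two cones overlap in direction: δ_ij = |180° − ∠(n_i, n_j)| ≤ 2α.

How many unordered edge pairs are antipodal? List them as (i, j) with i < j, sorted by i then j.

α = atan 0.65 = 33.02°;  2α = 66.05°
n_0 = (+0.0246, +0.9997)
n_1 = (-0.4326, +0.9016)
n_2 = (-0.6975, -0.7166)
n_3 = (+0.5540, -0.8325)
n_4 = (+0.8248, +0.5654)
  (0,1): δ = 152.96°  ·
  (0,2): δ = 42.81°  ✓
  (0,3): δ = 35.05°  ✓
  (0,4): δ = 125.84°  ·
  (1,2): δ = 69.86°  ·
  (1,3): δ = 8.01°  ✓
  (1,4): δ = 98.80°  ·
  (2,3): δ = 102.13°  ·
  (2,4): δ = 11.35°  ✓
  (3,4): δ = 89.21°  ·
antipodal pairs: 4

count = 4; pairs: (0,2), (0,3), (1,3), (2,4)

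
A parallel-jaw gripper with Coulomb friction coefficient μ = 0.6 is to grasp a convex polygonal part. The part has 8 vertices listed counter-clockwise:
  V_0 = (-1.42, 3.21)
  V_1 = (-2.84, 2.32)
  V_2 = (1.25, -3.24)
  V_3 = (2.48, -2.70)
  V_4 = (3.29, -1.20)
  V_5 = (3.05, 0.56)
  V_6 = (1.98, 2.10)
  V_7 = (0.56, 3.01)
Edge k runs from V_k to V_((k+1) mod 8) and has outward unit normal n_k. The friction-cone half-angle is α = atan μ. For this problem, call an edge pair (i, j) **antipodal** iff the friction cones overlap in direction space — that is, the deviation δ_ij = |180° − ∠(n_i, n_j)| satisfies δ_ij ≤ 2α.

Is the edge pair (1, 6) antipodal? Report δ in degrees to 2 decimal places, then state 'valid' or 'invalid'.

δ = 21.01°, valid

α = atan 0.6 = 30.96°;  2α = 61.93°
edge 1: e_1 = (+4.09, -5.56);  n_1 = (-0.8055, -0.5926)
edge 6: e_6 = (-1.42, +0.91);  n_6 = (+0.5396, +0.8419)
∠(n_1, n_6) = 158.99°
δ = |180° − 158.99°| = 21.01°
21.01° ≤ 2α = 61.93°  →  valid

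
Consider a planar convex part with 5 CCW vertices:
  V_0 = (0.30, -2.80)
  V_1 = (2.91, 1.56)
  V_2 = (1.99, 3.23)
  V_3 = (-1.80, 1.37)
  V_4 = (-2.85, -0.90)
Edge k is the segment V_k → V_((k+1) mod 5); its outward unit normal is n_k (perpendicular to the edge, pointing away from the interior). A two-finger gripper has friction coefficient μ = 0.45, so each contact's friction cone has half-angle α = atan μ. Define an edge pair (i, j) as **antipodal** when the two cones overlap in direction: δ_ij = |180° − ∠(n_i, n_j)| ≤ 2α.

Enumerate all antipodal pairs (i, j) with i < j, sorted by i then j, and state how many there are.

count = 3; pairs: (0,2), (0,3), (1,4)

α = atan 0.45 = 24.23°;  2α = 48.46°
n_0 = (+0.8580, -0.5136)
n_1 = (+0.8759, +0.4825)
n_2 = (-0.4406, +0.8977)
n_3 = (-0.9076, +0.4198)
n_4 = (-0.5165, -0.8563)
  (0,1): δ = 120.24°  ·
  (0,2): δ = 32.95°  ✓
  (0,3): δ = 6.08°  ✓
  (0,4): δ = 89.81°  ·
  (1,2): δ = 92.71°  ·
  (1,3): δ = 53.67°  ·
  (1,4): δ = 30.05°  ✓
  (2,3): δ = 140.96°  ·
  (2,4): δ = 57.24°  ·
  (3,4): δ = 96.27°  ·
antipodal pairs: 3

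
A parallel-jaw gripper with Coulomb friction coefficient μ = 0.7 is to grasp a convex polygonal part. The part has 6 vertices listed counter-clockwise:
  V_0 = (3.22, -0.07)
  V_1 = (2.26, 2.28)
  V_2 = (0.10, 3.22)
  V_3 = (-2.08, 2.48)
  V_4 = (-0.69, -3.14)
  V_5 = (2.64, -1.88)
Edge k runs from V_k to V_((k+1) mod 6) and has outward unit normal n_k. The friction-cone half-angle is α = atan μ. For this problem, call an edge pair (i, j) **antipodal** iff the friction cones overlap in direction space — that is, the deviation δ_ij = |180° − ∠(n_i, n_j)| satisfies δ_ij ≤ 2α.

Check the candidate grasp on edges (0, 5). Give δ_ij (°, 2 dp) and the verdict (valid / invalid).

α = atan 0.7 = 34.99°;  2α = 69.98°
edge 0: e_0 = (-0.96, +2.35);  n_0 = (+0.9257, +0.3782)
edge 5: e_5 = (+0.58, +1.81);  n_5 = (+0.9523, -0.3052)
∠(n_0, n_5) = 39.99°
δ = |180° − 39.99°| = 140.01°
140.01° > 2α = 69.98°  →  invalid

δ = 140.01°, invalid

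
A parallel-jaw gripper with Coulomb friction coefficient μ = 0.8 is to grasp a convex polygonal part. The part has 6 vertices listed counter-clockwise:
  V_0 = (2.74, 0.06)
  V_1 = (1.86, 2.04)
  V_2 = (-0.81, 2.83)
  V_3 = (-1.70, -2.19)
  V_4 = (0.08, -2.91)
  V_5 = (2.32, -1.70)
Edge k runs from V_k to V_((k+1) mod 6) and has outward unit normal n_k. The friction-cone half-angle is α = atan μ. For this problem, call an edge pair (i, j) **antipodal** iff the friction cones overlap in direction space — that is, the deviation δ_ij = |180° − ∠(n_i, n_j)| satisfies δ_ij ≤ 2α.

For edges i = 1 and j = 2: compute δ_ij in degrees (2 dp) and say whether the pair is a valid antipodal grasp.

δ = 83.57°, invalid

α = atan 0.8 = 38.66°;  2α = 77.32°
edge 1: e_1 = (-2.67, +0.79);  n_1 = (+0.2837, +0.9589)
edge 2: e_2 = (-0.89, -5.02);  n_2 = (-0.9846, +0.1746)
∠(n_1, n_2) = 96.43°
δ = |180° − 96.43°| = 83.57°
83.57° > 2α = 77.32°  →  invalid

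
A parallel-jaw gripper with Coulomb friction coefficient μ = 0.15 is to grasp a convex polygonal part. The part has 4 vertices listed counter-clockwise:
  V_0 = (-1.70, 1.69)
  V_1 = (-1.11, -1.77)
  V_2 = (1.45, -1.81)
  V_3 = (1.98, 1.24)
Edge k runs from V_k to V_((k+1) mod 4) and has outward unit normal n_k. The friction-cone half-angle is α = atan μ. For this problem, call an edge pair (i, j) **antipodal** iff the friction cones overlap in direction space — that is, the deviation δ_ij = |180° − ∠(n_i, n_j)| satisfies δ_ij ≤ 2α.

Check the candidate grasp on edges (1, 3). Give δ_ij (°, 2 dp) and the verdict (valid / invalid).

δ = 6.08°, valid

α = atan 0.15 = 8.53°;  2α = 17.06°
edge 1: e_1 = (+2.56, -0.04);  n_1 = (-0.0156, -0.9999)
edge 3: e_3 = (-3.68, +0.45);  n_3 = (+0.1214, +0.9926)
∠(n_1, n_3) = 173.92°
δ = |180° − 173.92°| = 6.08°
6.08° ≤ 2α = 17.06°  →  valid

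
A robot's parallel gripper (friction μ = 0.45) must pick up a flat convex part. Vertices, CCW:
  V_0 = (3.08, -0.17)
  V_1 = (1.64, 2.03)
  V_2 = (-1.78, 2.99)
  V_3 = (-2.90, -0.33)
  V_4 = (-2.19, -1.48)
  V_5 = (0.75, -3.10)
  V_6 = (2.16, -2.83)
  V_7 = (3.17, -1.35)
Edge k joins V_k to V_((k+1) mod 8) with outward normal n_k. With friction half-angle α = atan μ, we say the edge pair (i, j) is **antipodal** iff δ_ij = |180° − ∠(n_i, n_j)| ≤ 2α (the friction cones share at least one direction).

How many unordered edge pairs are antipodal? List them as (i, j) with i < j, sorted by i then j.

count = 8; pairs: (0,3), (0,4), (1,3), (1,4), (1,5), (2,6), (2,7), (3,7)

α = atan 0.45 = 24.23°;  2α = 48.46°
n_0 = (+0.8367, +0.5477)
n_1 = (+0.2703, +0.9628)
n_2 = (-0.9475, +0.3197)
n_3 = (-0.8509, -0.5253)
n_4 = (-0.4826, -0.8758)
n_5 = (+0.1881, -0.9822)
n_6 = (+0.8260, -0.5637)
n_7 = (+0.9971, +0.0761)
  (0,1): δ = 138.89°  ·
  (0,2): δ = 51.85°  ·
  (0,3): δ = 1.52°  ✓
  (0,4): δ = 27.94°  ✓
  (0,5): δ = 67.63°  ·
  (0,6): δ = 112.48°  ·
  (0,7): δ = 151.16°  ·
  (1,2): δ = 92.96°  ·
  (1,3): δ = 42.63°  ✓
  (1,4): δ = 13.18°  ✓
  (1,5): δ = 26.52°  ✓
  (1,6): δ = 71.37°  ·
  (1,7): δ = 110.04°  ·
  (2,3): δ = 129.67°  ·
  (2,4): δ = 100.21°  ·
  (2,5): δ = 60.52°  ·
  (2,6): δ = 15.67°  ✓
  (2,7): δ = 23.00°  ✓
  (3,4): δ = 150.55°  ·
  (3,5): δ = 110.85°  ·
  (3,6): δ = 66.00°  ·
  (3,7): δ = 27.33°  ✓
  (4,5): δ = 140.30°  ·
  (4,6): δ = 95.46°  ·
  (4,7): δ = 56.78°  ·
  (5,6): δ = 135.15°  ·
  (5,7): δ = 96.48°  ·
  (6,7): δ = 141.33°  ·
antipodal pairs: 8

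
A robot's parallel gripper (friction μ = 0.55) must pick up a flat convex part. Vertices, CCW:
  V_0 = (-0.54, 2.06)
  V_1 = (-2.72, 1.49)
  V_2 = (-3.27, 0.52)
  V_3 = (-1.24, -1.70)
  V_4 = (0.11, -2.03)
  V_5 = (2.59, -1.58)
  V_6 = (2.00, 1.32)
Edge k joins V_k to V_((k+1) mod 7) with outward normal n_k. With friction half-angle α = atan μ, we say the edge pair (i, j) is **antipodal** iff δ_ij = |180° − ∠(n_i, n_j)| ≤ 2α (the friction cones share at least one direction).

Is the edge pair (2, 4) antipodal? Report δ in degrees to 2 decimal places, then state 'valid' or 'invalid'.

α = atan 0.55 = 28.81°;  2α = 57.62°
edge 2: e_2 = (+2.03, -2.22);  n_2 = (-0.7380, -0.6748)
edge 4: e_4 = (+2.48, +0.45);  n_4 = (+0.1785, -0.9839)
∠(n_2, n_4) = 57.84°
δ = |180° − 57.84°| = 122.16°
122.16° > 2α = 57.62°  →  invalid

δ = 122.16°, invalid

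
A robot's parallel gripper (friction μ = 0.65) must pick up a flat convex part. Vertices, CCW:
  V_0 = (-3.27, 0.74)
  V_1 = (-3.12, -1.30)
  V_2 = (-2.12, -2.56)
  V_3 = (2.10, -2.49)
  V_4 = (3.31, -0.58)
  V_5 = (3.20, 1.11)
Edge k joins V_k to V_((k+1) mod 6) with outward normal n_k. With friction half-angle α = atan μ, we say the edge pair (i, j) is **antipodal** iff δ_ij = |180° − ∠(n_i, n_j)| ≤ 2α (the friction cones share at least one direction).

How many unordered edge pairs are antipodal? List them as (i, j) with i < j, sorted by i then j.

count = 6; pairs: (0,3), (0,4), (1,4), (1,5), (2,5), (3,5)

α = atan 0.65 = 33.02°;  2α = 66.05°
n_0 = (-0.9973, -0.0733)
n_1 = (-0.7833, -0.6217)
n_2 = (+0.0166, -0.9999)
n_3 = (+0.8448, -0.5352)
n_4 = (+0.9979, +0.0650)
n_5 = (-0.0571, +0.9984)
  (0,1): δ = 145.77°  ·
  (0,2): δ = 93.26°  ·
  (0,3): δ = 36.56°  ✓
  (0,4): δ = 0.48°  ✓
  (0,5): δ = 89.07°  ·
  (1,2): δ = 127.49°  ·
  (1,3): δ = 70.79°  ·
  (1,4): δ = 34.71°  ✓
  (1,5): δ = 54.84°  ✓
  (2,3): δ = 123.30°  ·
  (2,4): δ = 87.23°  ·
  (2,5): δ = 2.32°  ✓
  (3,4): δ = 143.92°  ·
  (3,5): δ = 54.37°  ✓
  (4,5): δ = 90.45°  ·
antipodal pairs: 6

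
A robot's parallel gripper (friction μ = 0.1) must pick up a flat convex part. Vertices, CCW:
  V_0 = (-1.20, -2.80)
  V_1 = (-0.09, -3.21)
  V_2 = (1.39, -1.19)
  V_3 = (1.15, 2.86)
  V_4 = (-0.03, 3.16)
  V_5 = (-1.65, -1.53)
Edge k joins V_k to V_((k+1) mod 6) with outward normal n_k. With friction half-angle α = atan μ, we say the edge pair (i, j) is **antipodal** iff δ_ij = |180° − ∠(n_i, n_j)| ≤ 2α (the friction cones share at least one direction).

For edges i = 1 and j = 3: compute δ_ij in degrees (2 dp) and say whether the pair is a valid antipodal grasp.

α = atan 0.1 = 5.71°;  2α = 11.42°
edge 1: e_1 = (+1.48, +2.02);  n_1 = (+0.8067, -0.5910)
edge 3: e_3 = (-1.18, +0.30);  n_3 = (+0.2464, +0.9692)
∠(n_1, n_3) = 111.96°
δ = |180° − 111.96°| = 68.04°
68.04° > 2α = 11.42°  →  invalid

δ = 68.04°, invalid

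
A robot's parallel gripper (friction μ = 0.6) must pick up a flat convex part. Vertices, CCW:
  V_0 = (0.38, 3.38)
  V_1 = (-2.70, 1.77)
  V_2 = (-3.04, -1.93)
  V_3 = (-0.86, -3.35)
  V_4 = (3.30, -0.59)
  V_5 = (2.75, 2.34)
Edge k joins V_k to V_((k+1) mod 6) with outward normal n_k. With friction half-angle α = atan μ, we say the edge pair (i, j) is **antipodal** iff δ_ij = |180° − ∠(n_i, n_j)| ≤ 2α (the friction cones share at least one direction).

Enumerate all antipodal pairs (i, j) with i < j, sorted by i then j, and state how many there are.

count = 7; pairs: (0,2), (0,3), (1,3), (1,4), (2,4), (2,5), (3,5)

α = atan 0.6 = 30.96°;  2α = 61.93°
n_0 = (-0.4633, +0.8862)
n_1 = (-0.9958, +0.0915)
n_2 = (-0.5458, -0.8379)
n_3 = (+0.5528, -0.8333)
n_4 = (+0.9828, +0.1845)
n_5 = (+0.4018, +0.9157)
  (0,1): δ = 122.85°  ·
  (0,2): δ = 60.68°  ✓
  (0,3): δ = 5.97°  ✓
  (0,4): δ = 73.03°  ·
  (0,5): δ = 128.71°  ·
  (1,2): δ = 117.83°  ·
  (1,3): δ = 51.19°  ✓
  (1,4): δ = 15.88°  ✓
  (1,5): δ = 71.56°  ·
  (2,3): δ = 113.36°  ·
  (2,4): δ = 46.29°  ✓
  (2,5): δ = 9.39°  ✓
  (3,4): δ = 112.93°  ·
  (3,5): δ = 57.26°  ✓
  (4,5): δ = 124.32°  ·
antipodal pairs: 7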